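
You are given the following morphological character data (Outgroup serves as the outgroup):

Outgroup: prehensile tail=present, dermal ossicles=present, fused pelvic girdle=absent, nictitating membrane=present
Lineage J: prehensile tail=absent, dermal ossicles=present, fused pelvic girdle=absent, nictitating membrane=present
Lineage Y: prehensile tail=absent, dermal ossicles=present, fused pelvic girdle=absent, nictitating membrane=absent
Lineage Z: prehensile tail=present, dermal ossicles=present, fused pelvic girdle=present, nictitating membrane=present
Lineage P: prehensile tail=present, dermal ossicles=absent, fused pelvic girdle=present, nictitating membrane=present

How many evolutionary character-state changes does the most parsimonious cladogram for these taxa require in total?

4

Character polarity is set by the outgroup: the derived state is whichever differs from the outgroup's state, so for prehensile tail, dermal ossicles, nictitating membrane the derived state is 'absent', and for the remaining characters it is 'present'.
prehensile tail (derived state 'absent') is shared by Lineage J and Lineage Y — a synapomorphy uniting that clade.
dermal ossicles: derived state 'absent' in Lineage P only — an autapomorphy, so it tells us nothing about relationships among taxa.
Only Lineage P and Lineage Z show the derived state 'present' for fused pelvic girdle, supporting them as a clade.
nictitating membrane (derived state 'absent') is unique to Lineage Y (autapomorphy; uninformative for grouping).
Most parsimonious ingroup topology: ((Lineage J,Lineage Y),(Lineage Z,Lineage P)).
Changes per character on this tree: prehensile tail: 1; dermal ossicles: 1; fused pelvic girdle: 1; nictitating membrane: 1.
Total = 4.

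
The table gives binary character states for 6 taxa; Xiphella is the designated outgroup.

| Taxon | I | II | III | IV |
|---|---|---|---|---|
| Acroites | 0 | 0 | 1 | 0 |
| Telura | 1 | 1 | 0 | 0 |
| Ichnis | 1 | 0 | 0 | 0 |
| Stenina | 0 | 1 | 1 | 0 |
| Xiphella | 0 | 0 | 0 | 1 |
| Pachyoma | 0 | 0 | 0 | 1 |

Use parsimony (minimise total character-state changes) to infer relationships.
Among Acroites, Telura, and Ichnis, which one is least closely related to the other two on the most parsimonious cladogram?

Acroites

Character polarity is set by the outgroup: the derived state is whichever differs from the outgroup's state, so for IV the derived state is '0', and for the remaining characters it is '1'.
I (derived state '1') is shared by Ichnis and Telura — a synapomorphy uniting that clade.
II groups Stenina and Telura, which is incompatible with the clades supported by the remaining characters; treating it as convergent (homoplasy) costs fewer steps than any alternative tree.
Only Acroites and Stenina show the derived state '1' for III, supporting them as a clade.
IV: derived state '0' in Acroites, Ichnis, Stenina, and Telura only — synapomorphy for {Acroites, Ichnis, Stenina, Telura}.
Most parsimonious ingroup topology: (((Telura,Ichnis),(Acroites,Stenina)),Pachyoma).
Telura and Ichnis share a more recent common ancestor with each other than either does with Acroites, so Acroites is the least closely related of the three.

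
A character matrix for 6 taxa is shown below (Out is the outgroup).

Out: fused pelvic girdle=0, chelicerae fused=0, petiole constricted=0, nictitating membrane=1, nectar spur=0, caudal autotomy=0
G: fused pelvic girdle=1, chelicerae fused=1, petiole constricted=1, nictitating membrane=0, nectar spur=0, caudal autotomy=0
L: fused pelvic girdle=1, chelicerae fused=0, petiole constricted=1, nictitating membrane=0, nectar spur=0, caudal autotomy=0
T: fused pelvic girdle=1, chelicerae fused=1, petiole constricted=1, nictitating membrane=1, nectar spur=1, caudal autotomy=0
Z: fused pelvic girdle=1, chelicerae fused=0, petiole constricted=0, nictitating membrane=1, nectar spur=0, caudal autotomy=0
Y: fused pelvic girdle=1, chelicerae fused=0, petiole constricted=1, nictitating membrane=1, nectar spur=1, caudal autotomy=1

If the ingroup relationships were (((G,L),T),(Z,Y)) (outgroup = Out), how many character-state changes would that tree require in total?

9

Map each character onto (((G,L),T),(Z,Y)) (rooted by Out) and count the minimum state changes it requires (Fitch parsimony):
fused pelvic girdle: 1; chelicerae fused: 2; petiole constricted: 2; nictitating membrane: 1; nectar spur: 2; caudal autotomy: 1.
Total tree length = 9.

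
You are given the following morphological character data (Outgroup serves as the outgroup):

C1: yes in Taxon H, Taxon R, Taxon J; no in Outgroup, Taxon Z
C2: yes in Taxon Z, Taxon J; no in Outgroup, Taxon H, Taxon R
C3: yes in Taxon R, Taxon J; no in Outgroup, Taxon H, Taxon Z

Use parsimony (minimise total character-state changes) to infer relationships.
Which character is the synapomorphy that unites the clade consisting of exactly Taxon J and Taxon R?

The outgroup has state 'no' for every character, so 'yes' is the derived state throughout.
Only Taxon H, Taxon J, and Taxon R show the derived state 'yes' for C1, supporting them as a clade.
C2 (state 'yes') occurs in Taxon J and Taxon Z but conflicts with the nesting implied by the other characters — most parsimoniously interpreted as homoplasy.
C3: derived state 'yes' in Taxon J and Taxon R only — synapomorphy for {Taxon J, Taxon R}.
Most parsimonious ingroup topology: ((Taxon H,(Taxon R,Taxon J)),Taxon Z).
The clade {Taxon J, Taxon R} is supported by C3: its derived state 'yes' occurs in exactly those taxa and in no other taxon (including the outgroup).

C3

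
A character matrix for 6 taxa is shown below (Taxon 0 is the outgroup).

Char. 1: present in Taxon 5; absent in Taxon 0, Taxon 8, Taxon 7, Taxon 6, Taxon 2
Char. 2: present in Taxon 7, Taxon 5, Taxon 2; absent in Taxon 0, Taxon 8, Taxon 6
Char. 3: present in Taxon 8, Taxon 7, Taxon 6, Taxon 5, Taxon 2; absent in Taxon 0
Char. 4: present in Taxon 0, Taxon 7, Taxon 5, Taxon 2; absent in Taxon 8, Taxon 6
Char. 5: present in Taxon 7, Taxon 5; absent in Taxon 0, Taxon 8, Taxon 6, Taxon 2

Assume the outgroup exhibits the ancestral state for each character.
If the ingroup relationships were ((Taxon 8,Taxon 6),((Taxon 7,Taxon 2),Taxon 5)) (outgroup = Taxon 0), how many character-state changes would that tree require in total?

Map each character onto ((Taxon 8,Taxon 6),((Taxon 7,Taxon 2),Taxon 5)) (rooted by Taxon 0) and count the minimum state changes it requires (Fitch parsimony):
Char. 1: 1; Char. 2: 1; Char. 3: 1; Char. 4: 1; Char. 5: 2.
Total tree length = 6.

6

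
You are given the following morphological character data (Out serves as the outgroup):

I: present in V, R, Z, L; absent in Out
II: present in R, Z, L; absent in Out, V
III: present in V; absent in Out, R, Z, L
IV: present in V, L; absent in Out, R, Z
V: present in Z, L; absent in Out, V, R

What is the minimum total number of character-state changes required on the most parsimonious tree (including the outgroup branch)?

The outgroup has state 'absent' for every character, so 'present' is the derived state throughout.
All ingroup taxa share the derived state 'present' for I; it defines the ingroup but does not resolve relationships within it.
II (derived state 'present') is shared by L, R, and Z — a synapomorphy uniting that clade.
III: derived state 'present' in V only — an autapomorphy, so it tells us nothing about relationships among taxa.
IV (state 'present') occurs in L and V but conflicts with the nesting implied by the other characters — most parsimoniously interpreted as homoplasy.
V (derived state 'present') is shared by L and Z — a synapomorphy uniting that clade.
Most parsimonious ingroup topology: (V,(R,(Z,L))).
Changes per character on this tree: I: 1; II: 1; III: 1; IV: 2; V: 1.
Total = 6.

6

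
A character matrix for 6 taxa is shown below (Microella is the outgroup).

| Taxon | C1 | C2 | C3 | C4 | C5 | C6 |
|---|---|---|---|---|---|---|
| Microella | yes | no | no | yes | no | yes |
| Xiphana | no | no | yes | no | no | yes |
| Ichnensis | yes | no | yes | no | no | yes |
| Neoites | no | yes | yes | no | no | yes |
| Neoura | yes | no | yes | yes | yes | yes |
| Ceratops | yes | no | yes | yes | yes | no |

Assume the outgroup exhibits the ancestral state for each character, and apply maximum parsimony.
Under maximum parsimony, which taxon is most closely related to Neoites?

Character polarity is set by the outgroup: the derived state is whichever differs from the outgroup's state, so for C1, C4, C6 the derived state is 'no', and for the remaining characters it is 'yes'.
Only Neoites and Xiphana show the derived state 'no' for C1, supporting them as a clade.
C2: derived state 'yes' in Neoites only — an autapomorphy, so it tells us nothing about relationships among taxa.
C3 (derived state 'yes') is shared by all ingroup taxa — unites the whole ingroup.
C4: derived state 'no' in Ichnensis, Neoites, and Xiphana only — synapomorphy for {Ichnensis, Neoites, Xiphana}.
C5: derived state 'yes' in Ceratops and Neoura only — synapomorphy for {Ceratops, Neoura}.
C6 (derived state 'no') is unique to Ceratops (autapomorphy; uninformative for grouping).
Most parsimonious ingroup topology: (((Xiphana,Neoites),Ichnensis),(Neoura,Ceratops)).
Neoites and Xiphana form a cherry on this tree, so they are sister taxa.

Xiphana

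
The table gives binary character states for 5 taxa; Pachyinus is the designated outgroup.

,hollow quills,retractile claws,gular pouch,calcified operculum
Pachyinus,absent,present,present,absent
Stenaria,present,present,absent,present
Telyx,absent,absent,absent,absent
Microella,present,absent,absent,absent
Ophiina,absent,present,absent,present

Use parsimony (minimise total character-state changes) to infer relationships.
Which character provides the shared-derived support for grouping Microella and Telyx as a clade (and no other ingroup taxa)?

Character polarity is set by the outgroup: the derived state is whichever differs from the outgroup's state, so for retractile claws, gular pouch the derived state is 'absent', and for the remaining characters it is 'present'.
hollow quills groups Microella and Stenaria, which is incompatible with the clades supported by the remaining characters; treating it as convergent (homoplasy) costs fewer steps than any alternative tree.
retractile claws (derived state 'absent') is shared by Microella and Telyx — a synapomorphy uniting that clade.
gular pouch (derived state 'absent') is shared by all ingroup taxa — unites the whole ingroup.
calcified operculum (derived state 'present') is shared by Ophiina and Stenaria — a synapomorphy uniting that clade.
Most parsimonious ingroup topology: ((Stenaria,Ophiina),(Telyx,Microella)).
The clade {Microella, Telyx} is supported by retractile claws: its derived state 'absent' occurs in exactly those taxa and in no other taxon (including the outgroup).

retractile claws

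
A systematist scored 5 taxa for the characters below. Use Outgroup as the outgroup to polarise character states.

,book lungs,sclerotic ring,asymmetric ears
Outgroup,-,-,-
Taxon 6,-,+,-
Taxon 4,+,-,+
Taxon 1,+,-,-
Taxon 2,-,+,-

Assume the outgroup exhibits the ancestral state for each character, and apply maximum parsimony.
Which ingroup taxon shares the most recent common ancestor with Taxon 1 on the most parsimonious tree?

The outgroup has state '-' for every character, so '+' is the derived state throughout.
book lungs (derived state '+') is shared by Taxon 1 and Taxon 4 — a synapomorphy uniting that clade.
sclerotic ring (derived state '+') is shared by Taxon 2 and Taxon 6 — a synapomorphy uniting that clade.
asymmetric ears (derived state '+') is unique to Taxon 4 (autapomorphy; uninformative for grouping).
Most parsimonious ingroup topology: ((Taxon 6,Taxon 2),(Taxon 4,Taxon 1)).
Taxon 1 and Taxon 4 form a cherry on this tree, so they are sister taxa.

Taxon 4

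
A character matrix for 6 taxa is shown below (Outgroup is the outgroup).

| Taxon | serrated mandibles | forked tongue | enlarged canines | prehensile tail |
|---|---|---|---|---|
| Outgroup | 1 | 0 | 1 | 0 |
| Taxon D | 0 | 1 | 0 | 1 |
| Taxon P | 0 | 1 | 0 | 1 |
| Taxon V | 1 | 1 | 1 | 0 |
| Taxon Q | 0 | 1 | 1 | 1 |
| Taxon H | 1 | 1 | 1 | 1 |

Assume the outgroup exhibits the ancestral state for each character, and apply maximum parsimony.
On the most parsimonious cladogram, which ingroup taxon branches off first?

Taxon V

Character polarity is set by the outgroup: the derived state is whichever differs from the outgroup's state, so for serrated mandibles, enlarged canines the derived state is '0', and for the remaining characters it is '1'.
serrated mandibles (derived state '0') is shared by Taxon D, Taxon P, and Taxon Q — a synapomorphy uniting that clade.
forked tongue (derived state '1') is shared by all ingroup taxa — unites the whole ingroup.
enlarged canines (derived state '0') is shared by Taxon D and Taxon P — a synapomorphy uniting that clade.
Only Taxon D, Taxon H, Taxon P, and Taxon Q show the derived state '1' for prehensile tail, supporting them as a clade.
Most parsimonious ingroup topology: ((((Taxon D,Taxon P),Taxon Q),Taxon H),Taxon V).
Taxon V is sister to the clade containing all other ingroup taxa, so it is the earliest-diverging (most basal) ingroup lineage.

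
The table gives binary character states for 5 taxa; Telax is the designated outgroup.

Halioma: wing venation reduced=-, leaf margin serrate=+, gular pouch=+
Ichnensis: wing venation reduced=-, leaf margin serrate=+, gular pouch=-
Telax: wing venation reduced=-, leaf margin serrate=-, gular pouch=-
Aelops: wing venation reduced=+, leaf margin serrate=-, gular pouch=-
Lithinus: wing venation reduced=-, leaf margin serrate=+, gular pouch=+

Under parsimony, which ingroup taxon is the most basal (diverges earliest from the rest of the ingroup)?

The outgroup has state '-' for every character, so '+' is the derived state throughout.
wing venation reduced: derived state '+' in Aelops only — an autapomorphy, so it tells us nothing about relationships among taxa.
leaf margin serrate: derived state '+' in Halioma, Ichnensis, and Lithinus only — synapomorphy for {Halioma, Ichnensis, Lithinus}.
Only Halioma and Lithinus show the derived state '+' for gular pouch, supporting them as a clade.
Most parsimonious ingroup topology: (((Lithinus,Halioma),Ichnensis),Aelops).
Aelops is sister to the clade containing all other ingroup taxa, so it is the earliest-diverging (most basal) ingroup lineage.

Aelops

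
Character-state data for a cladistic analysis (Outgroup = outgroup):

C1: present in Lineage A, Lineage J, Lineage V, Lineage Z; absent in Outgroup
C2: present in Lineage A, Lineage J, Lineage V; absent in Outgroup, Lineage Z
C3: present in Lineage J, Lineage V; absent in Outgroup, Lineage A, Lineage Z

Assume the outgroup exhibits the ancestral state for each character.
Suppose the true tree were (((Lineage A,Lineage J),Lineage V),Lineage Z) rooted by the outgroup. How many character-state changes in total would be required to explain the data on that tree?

4

Map each character onto (((Lineage A,Lineage J),Lineage V),Lineage Z) (rooted by Outgroup) and count the minimum state changes it requires (Fitch parsimony):
C1: 1; C2: 1; C3: 2.
Total tree length = 4.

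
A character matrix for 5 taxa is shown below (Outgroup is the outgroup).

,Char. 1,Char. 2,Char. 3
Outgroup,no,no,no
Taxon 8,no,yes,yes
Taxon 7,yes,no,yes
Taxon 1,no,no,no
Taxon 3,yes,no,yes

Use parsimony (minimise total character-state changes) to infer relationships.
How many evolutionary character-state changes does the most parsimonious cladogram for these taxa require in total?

3

The outgroup has state 'no' for every character, so 'yes' is the derived state throughout.
Char. 1: derived state 'yes' in Taxon 3 and Taxon 7 only — synapomorphy for {Taxon 3, Taxon 7}.
Char. 2: derived state 'yes' in Taxon 8 only — an autapomorphy, so it tells us nothing about relationships among taxa.
Char. 3 (derived state 'yes') is shared by Taxon 3, Taxon 7, and Taxon 8 — a synapomorphy uniting that clade.
Most parsimonious ingroup topology: ((Taxon 8,(Taxon 7,Taxon 3)),Taxon 1).
Changes per character on this tree: Char. 1: 1; Char. 2: 1; Char. 3: 1.
Total = 3.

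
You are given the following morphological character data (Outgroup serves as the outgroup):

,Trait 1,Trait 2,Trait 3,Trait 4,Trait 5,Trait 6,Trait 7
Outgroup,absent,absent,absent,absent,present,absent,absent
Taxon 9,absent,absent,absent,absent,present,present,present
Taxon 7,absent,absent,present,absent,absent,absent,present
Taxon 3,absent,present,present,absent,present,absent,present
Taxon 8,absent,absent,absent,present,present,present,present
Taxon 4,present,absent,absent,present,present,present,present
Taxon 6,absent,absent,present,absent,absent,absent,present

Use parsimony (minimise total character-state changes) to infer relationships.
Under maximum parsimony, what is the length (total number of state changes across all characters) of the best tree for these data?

Character polarity is set by the outgroup: the derived state is whichever differs from the outgroup's state, so for Trait 5 the derived state is 'absent', and for the remaining characters it is 'present'.
Trait 1 (derived state 'present') is unique to Taxon 4 (autapomorphy; uninformative for grouping).
Trait 2 (derived state 'present') is unique to Taxon 3 (autapomorphy; uninformative for grouping).
Trait 3 (derived state 'present') is shared by Taxon 3, Taxon 6, and Taxon 7 — a synapomorphy uniting that clade.
Only Taxon 4 and Taxon 8 show the derived state 'present' for Trait 4, supporting them as a clade.
Only Taxon 6 and Taxon 7 show the derived state 'absent' for Trait 5, supporting them as a clade.
Trait 6: derived state 'present' in Taxon 4, Taxon 8, and Taxon 9 only — synapomorphy for {Taxon 4, Taxon 8, Taxon 9}.
All ingroup taxa share the derived state 'present' for Trait 7; it defines the ingroup but does not resolve relationships within it.
Most parsimonious ingroup topology: ((Taxon 9,(Taxon 8,Taxon 4)),((Taxon 7,Taxon 6),Taxon 3)).
Changes per character on this tree: Trait 1: 1; Trait 2: 1; Trait 3: 1; Trait 4: 1; Trait 5: 1; Trait 6: 1; Trait 7: 1.
Total = 7.

7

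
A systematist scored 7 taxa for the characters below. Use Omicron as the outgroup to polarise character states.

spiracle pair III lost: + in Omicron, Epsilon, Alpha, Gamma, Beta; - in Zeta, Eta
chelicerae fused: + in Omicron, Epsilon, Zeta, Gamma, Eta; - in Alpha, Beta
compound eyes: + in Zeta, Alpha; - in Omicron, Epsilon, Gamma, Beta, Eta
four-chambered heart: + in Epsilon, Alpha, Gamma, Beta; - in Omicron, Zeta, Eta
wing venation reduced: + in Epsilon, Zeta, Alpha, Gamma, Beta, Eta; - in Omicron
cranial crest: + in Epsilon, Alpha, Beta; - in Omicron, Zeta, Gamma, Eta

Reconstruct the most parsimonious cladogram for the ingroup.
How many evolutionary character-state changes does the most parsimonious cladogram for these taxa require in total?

7

Character polarity is set by the outgroup: the derived state is whichever differs from the outgroup's state, so for spiracle pair III lost, chelicerae fused the derived state is '-', and for the remaining characters it is '+'.
spiracle pair III lost: derived state '-' in Eta and Zeta only — synapomorphy for {Eta, Zeta}.
chelicerae fused (derived state '-') is shared by Alpha and Beta — a synapomorphy uniting that clade.
compound eyes groups Alpha and Zeta, which is incompatible with the clades supported by the remaining characters; treating it as convergent (homoplasy) costs fewer steps than any alternative tree.
Only Alpha, Beta, Epsilon, and Gamma show the derived state '+' for four-chambered heart, supporting them as a clade.
All ingroup taxa share the derived state '+' for wing venation reduced; it defines the ingroup but does not resolve relationships within it.
cranial crest (derived state '+') is shared by Alpha, Beta, and Epsilon — a synapomorphy uniting that clade.
Most parsimonious ingroup topology: (((Epsilon,(Alpha,Beta)),Gamma),(Zeta,Eta)).
Changes per character on this tree: spiracle pair III lost: 1; chelicerae fused: 1; compound eyes: 2; four-chambered heart: 1; wing venation reduced: 1; cranial crest: 1.
Total = 7.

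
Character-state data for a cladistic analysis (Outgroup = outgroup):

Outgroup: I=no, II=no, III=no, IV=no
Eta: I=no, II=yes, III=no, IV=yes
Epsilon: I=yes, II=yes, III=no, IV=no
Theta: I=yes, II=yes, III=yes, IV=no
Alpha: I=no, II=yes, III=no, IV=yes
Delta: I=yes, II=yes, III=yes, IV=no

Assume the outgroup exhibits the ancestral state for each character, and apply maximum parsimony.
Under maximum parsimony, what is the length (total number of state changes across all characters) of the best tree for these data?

The outgroup has state 'no' for every character, so 'yes' is the derived state throughout.
I: derived state 'yes' in Delta, Epsilon, and Theta only — synapomorphy for {Delta, Epsilon, Theta}.
All ingroup taxa share the derived state 'yes' for II; it defines the ingroup but does not resolve relationships within it.
Only Delta and Theta show the derived state 'yes' for III, supporting them as a clade.
Only Alpha and Eta show the derived state 'yes' for IV, supporting them as a clade.
Most parsimonious ingroup topology: ((Eta,Alpha),(Epsilon,(Theta,Delta))).
Changes per character on this tree: I: 1; II: 1; III: 1; IV: 1.
Total = 4.

4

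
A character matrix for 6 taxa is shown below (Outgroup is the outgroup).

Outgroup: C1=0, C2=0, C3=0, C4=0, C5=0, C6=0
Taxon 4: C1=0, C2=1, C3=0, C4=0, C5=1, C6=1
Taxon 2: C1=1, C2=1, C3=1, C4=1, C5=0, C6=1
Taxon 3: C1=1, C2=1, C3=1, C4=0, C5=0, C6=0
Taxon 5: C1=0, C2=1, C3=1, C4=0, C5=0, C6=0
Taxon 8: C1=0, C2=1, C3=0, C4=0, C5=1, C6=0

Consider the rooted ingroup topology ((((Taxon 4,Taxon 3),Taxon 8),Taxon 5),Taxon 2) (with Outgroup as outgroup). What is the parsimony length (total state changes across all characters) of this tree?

11

Map each character onto ((((Taxon 4,Taxon 3),Taxon 8),Taxon 5),Taxon 2) (rooted by Outgroup) and count the minimum state changes it requires (Fitch parsimony):
C1: 2; C2: 1; C3: 3; C4: 1; C5: 2; C6: 2.
Total tree length = 11.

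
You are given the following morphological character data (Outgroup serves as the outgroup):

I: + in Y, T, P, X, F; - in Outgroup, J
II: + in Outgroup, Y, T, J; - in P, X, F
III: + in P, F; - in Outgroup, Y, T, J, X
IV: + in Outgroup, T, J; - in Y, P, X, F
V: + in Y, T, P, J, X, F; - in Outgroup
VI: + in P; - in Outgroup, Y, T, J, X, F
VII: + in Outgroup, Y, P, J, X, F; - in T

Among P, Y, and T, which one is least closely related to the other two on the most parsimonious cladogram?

T

Character polarity is set by the outgroup: the derived state is whichever differs from the outgroup's state, so for II, IV, VII the derived state is '-', and for the remaining characters it is '+'.
Only F, P, T, X, and Y show the derived state '+' for I, supporting them as a clade.
II (derived state '-') is shared by F, P, and X — a synapomorphy uniting that clade.
Only F and P show the derived state '+' for III, supporting them as a clade.
IV: derived state '-' in F, P, X, and Y only — synapomorphy for {F, P, X, Y}.
All ingroup taxa share the derived state '+' for V; it defines the ingroup but does not resolve relationships within it.
VI (derived state '+') is unique to P (autapomorphy; uninformative for grouping).
VII (derived state '-') is unique to T (autapomorphy; uninformative for grouping).
Most parsimonious ingroup topology: (((Y,((P,F),X)),T),J).
Y and P share a more recent common ancestor with each other than either does with T, so T is the least closely related of the three.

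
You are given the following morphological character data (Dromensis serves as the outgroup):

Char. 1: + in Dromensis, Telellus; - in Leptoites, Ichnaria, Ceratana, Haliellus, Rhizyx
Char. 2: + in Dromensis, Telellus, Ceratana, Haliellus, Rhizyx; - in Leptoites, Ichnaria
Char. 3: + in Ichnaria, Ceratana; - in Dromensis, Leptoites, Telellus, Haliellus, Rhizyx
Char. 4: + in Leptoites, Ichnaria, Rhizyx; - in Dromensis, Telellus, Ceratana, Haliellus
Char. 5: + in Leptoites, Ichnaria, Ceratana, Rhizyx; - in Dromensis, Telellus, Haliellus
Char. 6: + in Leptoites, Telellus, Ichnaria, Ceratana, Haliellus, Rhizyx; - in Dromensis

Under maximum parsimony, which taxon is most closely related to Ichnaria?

Leptoites

Character polarity is set by the outgroup: the derived state is whichever differs from the outgroup's state, so for Char. 1, Char. 2 the derived state is '-', and for the remaining characters it is '+'.
Char. 1 (derived state '-') is shared by Ceratana, Haliellus, Ichnaria, Leptoites, and Rhizyx — a synapomorphy uniting that clade.
Char. 2 (derived state '-') is shared by Ichnaria and Leptoites — a synapomorphy uniting that clade.
Char. 3 groups Ceratana and Ichnaria, which is incompatible with the clades supported by the remaining characters; treating it as convergent (homoplasy) costs fewer steps than any alternative tree.
Only Ichnaria, Leptoites, and Rhizyx show the derived state '+' for Char. 4, supporting them as a clade.
Char. 5: derived state '+' in Ceratana, Ichnaria, Leptoites, and Rhizyx only — synapomorphy for {Ceratana, Ichnaria, Leptoites, Rhizyx}.
Char. 6 (derived state '+') is shared by all ingroup taxa — unites the whole ingroup.
Most parsimonious ingroup topology: (((((Leptoites,Ichnaria),Rhizyx),Ceratana),Haliellus),Telellus).
Ichnaria and Leptoites form a cherry on this tree, so they are sister taxa.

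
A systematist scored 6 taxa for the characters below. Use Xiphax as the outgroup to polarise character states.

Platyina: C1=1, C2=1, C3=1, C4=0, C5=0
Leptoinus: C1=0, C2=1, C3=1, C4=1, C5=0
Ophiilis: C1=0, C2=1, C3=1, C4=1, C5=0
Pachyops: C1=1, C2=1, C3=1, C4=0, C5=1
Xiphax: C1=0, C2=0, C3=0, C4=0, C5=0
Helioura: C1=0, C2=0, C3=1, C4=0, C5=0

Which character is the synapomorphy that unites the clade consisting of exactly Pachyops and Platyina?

The outgroup has state '0' for every character, so '1' is the derived state throughout.
C1 (derived state '1') is shared by Pachyops and Platyina — a synapomorphy uniting that clade.
Only Leptoinus, Ophiilis, Pachyops, and Platyina show the derived state '1' for C2, supporting them as a clade.
C3 (derived state '1') is shared by all ingroup taxa — unites the whole ingroup.
C4: derived state '1' in Leptoinus and Ophiilis only — synapomorphy for {Leptoinus, Ophiilis}.
C5 (derived state '1') is unique to Pachyops (autapomorphy; uninformative for grouping).
Most parsimonious ingroup topology: (((Platyina,Pachyops),(Ophiilis,Leptoinus)),Helioura).
The clade {Pachyops, Platyina} is supported by C1: its derived state '1' occurs in exactly those taxa and in no other taxon (including the outgroup).

C1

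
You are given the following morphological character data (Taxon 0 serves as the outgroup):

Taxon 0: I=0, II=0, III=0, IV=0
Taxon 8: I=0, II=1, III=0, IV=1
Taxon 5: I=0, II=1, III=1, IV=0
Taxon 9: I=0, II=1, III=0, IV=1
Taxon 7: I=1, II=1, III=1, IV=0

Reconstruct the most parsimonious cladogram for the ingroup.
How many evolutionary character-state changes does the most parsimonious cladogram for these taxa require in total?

The outgroup has state '0' for every character, so '1' is the derived state throughout.
I (derived state '1') is unique to Taxon 7 (autapomorphy; uninformative for grouping).
All ingroup taxa share the derived state '1' for II; it defines the ingroup but does not resolve relationships within it.
III (derived state '1') is shared by Taxon 5 and Taxon 7 — a synapomorphy uniting that clade.
IV: derived state '1' in Taxon 8 and Taxon 9 only — synapomorphy for {Taxon 8, Taxon 9}.
Most parsimonious ingroup topology: ((Taxon 8,Taxon 9),(Taxon 5,Taxon 7)).
Changes per character on this tree: I: 1; II: 1; III: 1; IV: 1.
Total = 4.

4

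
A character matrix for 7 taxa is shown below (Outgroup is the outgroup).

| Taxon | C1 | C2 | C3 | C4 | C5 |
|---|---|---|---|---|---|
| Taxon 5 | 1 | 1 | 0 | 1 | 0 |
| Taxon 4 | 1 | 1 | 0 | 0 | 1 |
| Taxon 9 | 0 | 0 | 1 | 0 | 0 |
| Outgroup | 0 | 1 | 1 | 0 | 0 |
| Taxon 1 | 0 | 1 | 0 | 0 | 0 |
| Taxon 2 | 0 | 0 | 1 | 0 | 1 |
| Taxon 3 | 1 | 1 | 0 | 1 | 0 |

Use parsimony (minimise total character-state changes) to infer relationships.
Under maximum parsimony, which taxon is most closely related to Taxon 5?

Taxon 3

Character polarity is set by the outgroup: the derived state is whichever differs from the outgroup's state, so for C2, C3 the derived state is '0', and for the remaining characters it is '1'.
C1 (derived state '1') is shared by Taxon 3, Taxon 4, and Taxon 5 — a synapomorphy uniting that clade.
Only Taxon 2 and Taxon 9 show the derived state '0' for C2, supporting them as a clade.
C3: derived state '0' in Taxon 1, Taxon 3, Taxon 4, and Taxon 5 only — synapomorphy for {Taxon 1, Taxon 3, Taxon 4, Taxon 5}.
Only Taxon 3 and Taxon 5 show the derived state '1' for C4, supporting them as a clade.
C5 (state '1') occurs in Taxon 2 and Taxon 4 but conflicts with the nesting implied by the other characters — most parsimoniously interpreted as homoplasy.
Most parsimonious ingroup topology: ((Taxon 1,(Taxon 4,(Taxon 5,Taxon 3))),(Taxon 2,Taxon 9)).
Taxon 5 and Taxon 3 form a cherry on this tree, so they are sister taxa.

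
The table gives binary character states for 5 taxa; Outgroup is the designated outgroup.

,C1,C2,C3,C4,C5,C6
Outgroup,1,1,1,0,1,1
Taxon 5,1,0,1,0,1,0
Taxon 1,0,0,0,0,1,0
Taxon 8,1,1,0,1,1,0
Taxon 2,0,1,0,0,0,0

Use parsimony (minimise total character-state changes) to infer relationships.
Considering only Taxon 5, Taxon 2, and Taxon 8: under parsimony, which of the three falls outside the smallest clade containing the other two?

Taxon 5

Character polarity is set by the outgroup: the derived state is whichever differs from the outgroup's state, so for C1, C2, C3, C5, C6 the derived state is '0', and for the remaining characters it is '1'.
C1 (derived state '0') is shared by Taxon 1 and Taxon 2 — a synapomorphy uniting that clade.
C2 (state '0') occurs in Taxon 1 and Taxon 5 but conflicts with the nesting implied by the other characters — most parsimoniously interpreted as homoplasy.
Only Taxon 1, Taxon 2, and Taxon 8 show the derived state '0' for C3, supporting them as a clade.
C4 (derived state '1') is unique to Taxon 8 (autapomorphy; uninformative for grouping).
C5 (derived state '0') is unique to Taxon 2 (autapomorphy; uninformative for grouping).
All ingroup taxa share the derived state '0' for C6; it defines the ingroup but does not resolve relationships within it.
Most parsimonious ingroup topology: (Taxon 5,((Taxon 1,Taxon 2),Taxon 8)).
Taxon 2 and Taxon 8 share a more recent common ancestor with each other than either does with Taxon 5, so Taxon 5 is the least closely related of the three.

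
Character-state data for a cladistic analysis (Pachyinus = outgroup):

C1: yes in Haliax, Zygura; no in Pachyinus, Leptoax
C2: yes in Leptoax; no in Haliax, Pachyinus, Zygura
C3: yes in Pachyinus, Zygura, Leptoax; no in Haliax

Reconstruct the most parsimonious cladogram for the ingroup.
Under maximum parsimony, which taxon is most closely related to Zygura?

Haliax

Character polarity is set by the outgroup: the derived state is whichever differs from the outgroup's state, so for C3 the derived state is 'no', and for the remaining characters it is 'yes'.
C1 (derived state 'yes') is shared by Haliax and Zygura — a synapomorphy uniting that clade.
C2: derived state 'yes' in Leptoax only — an autapomorphy, so it tells us nothing about relationships among taxa.
C3 (derived state 'no') is unique to Haliax (autapomorphy; uninformative for grouping).
Most parsimonious ingroup topology: ((Haliax,Zygura),Leptoax).
Zygura and Haliax form a cherry on this tree, so they are sister taxa.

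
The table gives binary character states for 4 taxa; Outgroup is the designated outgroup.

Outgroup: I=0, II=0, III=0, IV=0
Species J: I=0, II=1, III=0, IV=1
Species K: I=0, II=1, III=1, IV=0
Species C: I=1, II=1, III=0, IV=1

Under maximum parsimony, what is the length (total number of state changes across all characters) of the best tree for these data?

The outgroup has state '0' for every character, so '1' is the derived state throughout.
I: derived state '1' in Species C only — an autapomorphy, so it tells us nothing about relationships among taxa.
II (derived state '1') is shared by all ingroup taxa — unites the whole ingroup.
III: derived state '1' in Species K only — an autapomorphy, so it tells us nothing about relationships among taxa.
Only Species C and Species J show the derived state '1' for IV, supporting them as a clade.
Most parsimonious ingroup topology: ((Species J,Species C),Species K).
Changes per character on this tree: I: 1; II: 1; III: 1; IV: 1.
Total = 4.

4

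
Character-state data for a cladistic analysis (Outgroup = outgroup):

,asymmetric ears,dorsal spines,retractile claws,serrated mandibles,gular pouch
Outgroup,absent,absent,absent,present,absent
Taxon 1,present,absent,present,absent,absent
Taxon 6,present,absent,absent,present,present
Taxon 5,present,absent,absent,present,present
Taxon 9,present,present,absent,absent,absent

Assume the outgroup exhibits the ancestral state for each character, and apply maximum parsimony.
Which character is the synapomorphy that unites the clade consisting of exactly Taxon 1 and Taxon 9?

serrated mandibles

Character polarity is set by the outgroup: the derived state is whichever differs from the outgroup's state, so for serrated mandibles the derived state is 'absent', and for the remaining characters it is 'present'.
All ingroup taxa share the derived state 'present' for asymmetric ears; it defines the ingroup but does not resolve relationships within it.
dorsal spines (derived state 'present') is unique to Taxon 9 (autapomorphy; uninformative for grouping).
retractile claws: derived state 'present' in Taxon 1 only — an autapomorphy, so it tells us nothing about relationships among taxa.
serrated mandibles (derived state 'absent') is shared by Taxon 1 and Taxon 9 — a synapomorphy uniting that clade.
Only Taxon 5 and Taxon 6 show the derived state 'present' for gular pouch, supporting them as a clade.
Most parsimonious ingroup topology: ((Taxon 1,Taxon 9),(Taxon 6,Taxon 5)).
The clade {Taxon 1, Taxon 9} is supported by serrated mandibles: its derived state 'absent' occurs in exactly those taxa and in no other taxon (including the outgroup).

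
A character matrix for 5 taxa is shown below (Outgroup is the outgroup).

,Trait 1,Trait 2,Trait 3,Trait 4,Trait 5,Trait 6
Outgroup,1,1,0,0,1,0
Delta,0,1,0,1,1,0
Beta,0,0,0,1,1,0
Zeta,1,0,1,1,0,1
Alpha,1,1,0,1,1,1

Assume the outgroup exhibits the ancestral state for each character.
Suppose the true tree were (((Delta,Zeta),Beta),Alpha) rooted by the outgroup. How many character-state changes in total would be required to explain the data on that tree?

9

Map each character onto (((Delta,Zeta),Beta),Alpha) (rooted by Outgroup) and count the minimum state changes it requires (Fitch parsimony):
Trait 1: 2; Trait 2: 2; Trait 3: 1; Trait 4: 1; Trait 5: 1; Trait 6: 2.
Total tree length = 9.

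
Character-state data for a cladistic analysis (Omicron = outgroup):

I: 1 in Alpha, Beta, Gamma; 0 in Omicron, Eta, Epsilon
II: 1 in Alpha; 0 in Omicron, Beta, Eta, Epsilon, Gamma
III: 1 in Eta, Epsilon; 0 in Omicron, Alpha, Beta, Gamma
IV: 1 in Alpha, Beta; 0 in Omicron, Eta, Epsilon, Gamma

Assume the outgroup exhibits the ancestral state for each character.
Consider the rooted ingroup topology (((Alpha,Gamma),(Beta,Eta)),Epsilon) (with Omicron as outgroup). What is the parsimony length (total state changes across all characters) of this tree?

Map each character onto (((Alpha,Gamma),(Beta,Eta)),Epsilon) (rooted by Omicron) and count the minimum state changes it requires (Fitch parsimony):
I: 2; II: 1; III: 2; IV: 2.
Total tree length = 7.

7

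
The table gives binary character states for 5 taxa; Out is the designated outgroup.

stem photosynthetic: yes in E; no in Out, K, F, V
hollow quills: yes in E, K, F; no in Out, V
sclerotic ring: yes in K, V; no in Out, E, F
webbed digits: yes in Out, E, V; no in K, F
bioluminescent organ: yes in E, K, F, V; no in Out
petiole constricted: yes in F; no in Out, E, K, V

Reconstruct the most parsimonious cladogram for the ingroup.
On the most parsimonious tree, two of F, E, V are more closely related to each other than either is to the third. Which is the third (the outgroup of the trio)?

V

Character polarity is set by the outgroup: the derived state is whichever differs from the outgroup's state, so for webbed digits the derived state is 'no', and for the remaining characters it is 'yes'.
stem photosynthetic: derived state 'yes' in E only — an autapomorphy, so it tells us nothing about relationships among taxa.
hollow quills (derived state 'yes') is shared by E, F, and K — a synapomorphy uniting that clade.
sclerotic ring (state 'yes') occurs in K and V but conflicts with the nesting implied by the other characters — most parsimoniously interpreted as homoplasy.
webbed digits: derived state 'no' in F and K only — synapomorphy for {F, K}.
bioluminescent organ (derived state 'yes') is shared by all ingroup taxa — unites the whole ingroup.
petiole constricted (derived state 'yes') is unique to F (autapomorphy; uninformative for grouping).
Most parsimonious ingroup topology: ((E,(K,F)),V).
E and F share a more recent common ancestor with each other than either does with V, so V is the least closely related of the three.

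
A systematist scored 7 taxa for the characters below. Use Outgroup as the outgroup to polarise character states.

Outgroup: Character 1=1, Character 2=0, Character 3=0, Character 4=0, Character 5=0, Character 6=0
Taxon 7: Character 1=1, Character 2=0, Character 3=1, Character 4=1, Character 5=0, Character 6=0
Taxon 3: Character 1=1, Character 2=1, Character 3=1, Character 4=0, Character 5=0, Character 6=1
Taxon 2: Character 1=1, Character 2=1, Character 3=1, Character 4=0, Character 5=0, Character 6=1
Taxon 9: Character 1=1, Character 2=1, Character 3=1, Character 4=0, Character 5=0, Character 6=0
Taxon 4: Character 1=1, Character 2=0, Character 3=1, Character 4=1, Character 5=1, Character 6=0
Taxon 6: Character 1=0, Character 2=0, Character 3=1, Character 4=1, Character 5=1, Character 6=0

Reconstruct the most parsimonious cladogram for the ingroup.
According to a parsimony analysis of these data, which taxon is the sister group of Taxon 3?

Character polarity is set by the outgroup: the derived state is whichever differs from the outgroup's state, so for Character 1 the derived state is '0', and for the remaining characters it is '1'.
Character 1: derived state '0' in Taxon 6 only — an autapomorphy, so it tells us nothing about relationships among taxa.
Character 2: derived state '1' in Taxon 2, Taxon 3, and Taxon 9 only — synapomorphy for {Taxon 2, Taxon 3, Taxon 9}.
Character 3 (derived state '1') is shared by all ingroup taxa — unites the whole ingroup.
Character 4 (derived state '1') is shared by Taxon 4, Taxon 6, and Taxon 7 — a synapomorphy uniting that clade.
Character 5: derived state '1' in Taxon 4 and Taxon 6 only — synapomorphy for {Taxon 4, Taxon 6}.
Only Taxon 2 and Taxon 3 show the derived state '1' for Character 6, supporting them as a clade.
Most parsimonious ingroup topology: ((Taxon 7,(Taxon 4,Taxon 6)),((Taxon 3,Taxon 2),Taxon 9)).
Taxon 3 and Taxon 2 form a cherry on this tree, so they are sister taxa.

Taxon 2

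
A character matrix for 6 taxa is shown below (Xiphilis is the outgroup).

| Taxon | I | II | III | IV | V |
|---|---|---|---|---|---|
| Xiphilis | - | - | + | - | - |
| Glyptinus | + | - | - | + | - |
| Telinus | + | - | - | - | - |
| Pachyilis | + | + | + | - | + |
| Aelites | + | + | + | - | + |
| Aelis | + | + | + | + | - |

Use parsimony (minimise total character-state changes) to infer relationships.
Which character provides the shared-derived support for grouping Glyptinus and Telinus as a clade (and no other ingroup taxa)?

III

Character polarity is set by the outgroup: the derived state is whichever differs from the outgroup's state, so for III the derived state is '-', and for the remaining characters it is '+'.
All ingroup taxa share the derived state '+' for I; it defines the ingroup but does not resolve relationships within it.
II (derived state '+') is shared by Aelis, Aelites, and Pachyilis — a synapomorphy uniting that clade.
III (derived state '-') is shared by Glyptinus and Telinus — a synapomorphy uniting that clade.
IV (state '+') occurs in Aelis and Glyptinus but conflicts with the nesting implied by the other characters — most parsimoniously interpreted as homoplasy.
Only Aelites and Pachyilis show the derived state '+' for V, supporting them as a clade.
Most parsimonious ingroup topology: ((Glyptinus,Telinus),((Pachyilis,Aelites),Aelis)).
The clade {Glyptinus, Telinus} is supported by III: its derived state '-' occurs in exactly those taxa and in no other taxon (including the outgroup).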